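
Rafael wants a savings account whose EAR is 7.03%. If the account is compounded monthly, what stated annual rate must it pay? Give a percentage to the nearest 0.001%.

6.813%

(1 + r/12)^12 − 1 = 0.0703, so 1 + r/12 = 1.0703^(1/12).
r/12 = 0.005678, so r = 0.068132 = 6.813%.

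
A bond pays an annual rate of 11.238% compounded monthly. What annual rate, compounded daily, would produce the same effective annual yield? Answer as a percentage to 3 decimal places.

EAR = (1 + 0.11238/12)^12 − 1 = 0.118353.
Solve (1 + r/365)^365 = 1.118353: r/365 = 1.118353^(1/365) − 1 = 0.000307, so r = 0.111874 = 11.187%.

11.187%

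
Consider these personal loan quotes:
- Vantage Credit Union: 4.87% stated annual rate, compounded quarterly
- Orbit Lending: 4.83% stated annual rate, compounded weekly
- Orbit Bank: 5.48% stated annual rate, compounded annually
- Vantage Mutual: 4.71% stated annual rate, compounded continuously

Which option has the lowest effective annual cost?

Vantage Mutual

Vantage Credit Union: (1 + 0.0487/4)^4 − 1 = 4.960%
Orbit Lending: (1 + 0.0483/52)^52 − 1 = 4.946%
Orbit Bank: compounded annually, EAR = 5.480%
Vantage Mutual: e^0.0471 − 1 = 4.823%
The lowest effective annual rate is Vantage Mutual at 4.823%.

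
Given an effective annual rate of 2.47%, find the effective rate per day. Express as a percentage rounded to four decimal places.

0.0067%

The per-day rate i satisfies (1 + i)^365 = 1 + 0.0247.
i = 1.0247^(1/365) − 1 = 0.0000669 = 0.0067%.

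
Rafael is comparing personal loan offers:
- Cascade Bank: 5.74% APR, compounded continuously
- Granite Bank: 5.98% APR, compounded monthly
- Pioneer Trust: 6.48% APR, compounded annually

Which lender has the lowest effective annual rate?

Cascade Bank: e^0.0574 − 1 = 5.908%
Granite Bank: (1 + 0.0598/12)^12 − 1 = 6.147%
Pioneer Trust: compounded annually, EAR = 6.480%
The lowest effective annual rate is Cascade Bank at 5.908%.

Cascade Bank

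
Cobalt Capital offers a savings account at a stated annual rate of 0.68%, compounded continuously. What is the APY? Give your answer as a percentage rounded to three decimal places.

With continuous compounding, EAR = e^0.0068 − 1.
e^0.0068 = 1.006823, so EAR = 0.006823 = 0.682%.

0.682%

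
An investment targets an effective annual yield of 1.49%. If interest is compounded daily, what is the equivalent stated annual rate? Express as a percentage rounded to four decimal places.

(1 + r/365)^365 − 1 = 0.0149, so 1 + r/365 = 1.0149^(1/365).
r/365 = 0.000041, so r = 0.014790 = 1.4790%.

1.4790%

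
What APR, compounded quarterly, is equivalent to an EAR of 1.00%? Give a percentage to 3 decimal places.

(1 + r/4)^4 − 1 = 0.0100, so 1 + r/4 = 1.0100^(1/4).
r/4 = 0.002491, so r = 0.009963 = 0.996%.

0.996%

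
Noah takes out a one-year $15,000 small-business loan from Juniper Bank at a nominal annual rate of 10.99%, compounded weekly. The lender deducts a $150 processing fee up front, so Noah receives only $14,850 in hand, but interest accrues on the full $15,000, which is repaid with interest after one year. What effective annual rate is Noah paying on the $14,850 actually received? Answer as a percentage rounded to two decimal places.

Amount owed after one year: 15,000 × (1 + 0.1099/52)^52 = 15,000 × 1.116037 = $16,740.56.
Effective rate on net proceeds: 16,740.56 / 14,850 − 1 = 0.127310 = 12.73%.

12.73%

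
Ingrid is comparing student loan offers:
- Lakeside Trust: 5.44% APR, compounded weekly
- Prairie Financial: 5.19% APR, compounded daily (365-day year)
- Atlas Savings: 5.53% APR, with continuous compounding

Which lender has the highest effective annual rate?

Lakeside Trust: (1 + 0.0544/52)^52 − 1 = 5.588%
Prairie Financial: (1 + 0.0519/365)^365 − 1 = 5.327%
Atlas Savings: e^0.0553 − 1 = 5.686%
The highest effective annual rate is Atlas Savings at 5.686%.

Atlas Savings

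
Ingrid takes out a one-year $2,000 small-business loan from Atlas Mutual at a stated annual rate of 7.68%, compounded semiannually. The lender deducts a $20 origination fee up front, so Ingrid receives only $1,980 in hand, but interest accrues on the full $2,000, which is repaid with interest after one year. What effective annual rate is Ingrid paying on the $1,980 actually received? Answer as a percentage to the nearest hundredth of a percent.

8.92%

Amount owed after one year: 2,000 × (1 + 0.0768/2)^2 = 2,000 × 1.078275 = $2,156.55.
Effective rate on net proceeds: 2,156.55 / 1,980 − 1 = 0.089166 = 8.92%.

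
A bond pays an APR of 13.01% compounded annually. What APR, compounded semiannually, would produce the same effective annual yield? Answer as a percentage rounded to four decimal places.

Compounded annually, EAR = nominal = 0.130100.
Solve (1 + r/2)^2 = 1.130100: r/2 = 1.130100^(1/2) − 1 = 0.063062, so r = 0.126123 = 12.6123%.

12.6123%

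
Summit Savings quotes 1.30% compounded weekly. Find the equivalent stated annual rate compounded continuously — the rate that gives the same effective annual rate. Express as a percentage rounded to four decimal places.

1.2998%

EAR = (1 + 0.0130/52)^52 − 1 = 0.013083.
Equivalent continuous rate: r = ln(1 + 0.013083) = 0.012998 = 1.2998%.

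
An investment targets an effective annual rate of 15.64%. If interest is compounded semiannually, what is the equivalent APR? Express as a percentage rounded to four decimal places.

(1 + r/2)^2 − 1 = 0.1564, so 1 + r/2 = 1.1564^(1/2).
r/2 = 0.075360, so r = 0.150721 = 15.0721%.

15.0721%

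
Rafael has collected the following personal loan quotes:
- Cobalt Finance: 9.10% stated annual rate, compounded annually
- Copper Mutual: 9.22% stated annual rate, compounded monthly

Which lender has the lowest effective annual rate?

Cobalt Finance: compounded annually, EAR = 9.100%
Copper Mutual: (1 + 0.0922/12)^12 − 1 = 9.620%
The lowest effective annual rate is Cobalt Finance at 9.100%.

Cobalt Finance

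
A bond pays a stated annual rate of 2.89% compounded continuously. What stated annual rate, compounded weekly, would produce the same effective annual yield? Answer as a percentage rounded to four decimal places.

EAR under continuous compounding: e^0.0289 − 1 = 0.029322.
Solve (1 + r/52)^52 = 1.029322: r/52 = 1.029322^(1/52) − 1 = 0.000556, so r = 0.028908 = 2.8908%.

2.8908%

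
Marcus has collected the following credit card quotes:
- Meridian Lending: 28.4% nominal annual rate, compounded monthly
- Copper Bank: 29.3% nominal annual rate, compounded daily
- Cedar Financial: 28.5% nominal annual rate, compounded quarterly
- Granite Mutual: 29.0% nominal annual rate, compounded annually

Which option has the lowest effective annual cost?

Granite Mutual

Meridian Lending: (1 + 0.284/12)^12 − 1 = 32.404%
Copper Bank: (1 + 0.293/365)^365 − 1 = 34.029%
Cedar Financial: (1 + 0.285/4)^4 − 1 = 31.693%
Granite Mutual: compounded annually, EAR = 29.000%
The lowest effective annual rate is Granite Mutual at 29.000%.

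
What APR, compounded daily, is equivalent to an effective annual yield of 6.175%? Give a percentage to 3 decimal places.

(1 + r/365)^365 − 1 = 0.06175, so 1 + r/365 = 1.06175^(1/365).
r/365 = 0.000164, so r = 0.059923 = 5.992%.

5.992%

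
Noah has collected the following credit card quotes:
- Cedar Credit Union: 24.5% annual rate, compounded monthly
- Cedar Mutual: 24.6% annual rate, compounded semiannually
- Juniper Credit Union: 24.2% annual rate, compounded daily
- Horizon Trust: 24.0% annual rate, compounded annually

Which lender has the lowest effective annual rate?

Cedar Credit Union: (1 + 0.245/12)^12 − 1 = 27.447%
Cedar Mutual: (1 + 0.246/2)^2 − 1 = 26.113%
Juniper Credit Union: (1 + 0.242/365)^365 − 1 = 27.369%
Horizon Trust: compounded annually, EAR = 24.000%
The lowest effective annual rate is Horizon Trust at 24.000%.

Horizon Trust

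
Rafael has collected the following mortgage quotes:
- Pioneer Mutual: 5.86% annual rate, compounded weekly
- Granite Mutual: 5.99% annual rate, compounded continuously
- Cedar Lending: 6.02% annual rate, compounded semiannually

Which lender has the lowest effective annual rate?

Pioneer Mutual

Pioneer Mutual: (1 + 0.0586/52)^52 − 1 = 6.032%
Granite Mutual: e^0.0599 − 1 = 6.173%
Cedar Lending: (1 + 0.0602/2)^2 − 1 = 6.111%
The lowest effective annual rate is Pioneer Mutual at 6.032%.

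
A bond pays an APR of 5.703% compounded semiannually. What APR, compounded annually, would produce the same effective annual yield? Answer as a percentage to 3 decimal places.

EAR = (1 + 0.05703/2)^2 − 1 = 0.057843.
Compounded annually, the equivalent nominal rate is the EAR itself: 5.784%.

5.784%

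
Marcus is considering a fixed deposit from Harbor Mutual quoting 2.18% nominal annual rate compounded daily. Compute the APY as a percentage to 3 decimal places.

EAR = (1 + 0.0218/365)^365 − 1.
= (1 + 0.000060)^365 − 1 = 1.022039 − 1 = 2.204%.

2.204%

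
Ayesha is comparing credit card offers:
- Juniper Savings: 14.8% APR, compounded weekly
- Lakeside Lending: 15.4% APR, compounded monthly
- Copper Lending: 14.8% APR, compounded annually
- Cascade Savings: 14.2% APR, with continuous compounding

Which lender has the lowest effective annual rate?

Copper Lending

Juniper Savings: (1 + 0.148/52)^52 − 1 = 15.927%
Lakeside Lending: (1 + 0.154/12)^12 − 1 = 16.535%
Copper Lending: compounded annually, EAR = 14.800%
Cascade Savings: e^0.142 − 1 = 15.258%
The lowest effective annual rate is Copper Lending at 14.800%.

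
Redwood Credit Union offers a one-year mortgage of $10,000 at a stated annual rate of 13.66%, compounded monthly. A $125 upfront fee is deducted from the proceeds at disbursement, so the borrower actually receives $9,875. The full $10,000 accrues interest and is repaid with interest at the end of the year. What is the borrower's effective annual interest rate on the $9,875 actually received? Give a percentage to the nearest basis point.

16.00%

Amount owed after one year: 10,000 × (1 + 0.1366/12)^12 = 10,000 × 1.145485 = $11,454.85.
Effective rate on net proceeds: 11,454.85 / 9,875 − 1 = 0.159985 = 16.00%.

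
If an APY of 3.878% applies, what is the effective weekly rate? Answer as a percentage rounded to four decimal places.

The per-week rate i satisfies (1 + i)^52 = 1 + 0.03878.
i = 1.03878^(1/52) − 1 = 0.0007319 = 0.0732%.

0.0732%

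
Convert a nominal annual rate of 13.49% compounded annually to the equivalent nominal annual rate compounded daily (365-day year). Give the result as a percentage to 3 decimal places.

12.657%

Compounded annually, EAR = nominal = 0.134900.
Solve (1 + r/365)^365 = 1.134900: r/365 = 1.134900^(1/365) − 1 = 0.000347, so r = 0.126566 = 12.657%.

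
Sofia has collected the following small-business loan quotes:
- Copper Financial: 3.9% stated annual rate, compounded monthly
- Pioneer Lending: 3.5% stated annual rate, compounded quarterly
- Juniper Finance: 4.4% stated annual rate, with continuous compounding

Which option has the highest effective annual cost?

Juniper Finance

Copper Financial: (1 + 0.039/12)^12 − 1 = 3.970%
Pioneer Lending: (1 + 0.035/4)^4 − 1 = 3.546%
Juniper Finance: e^0.044 − 1 = 4.498%
The highest effective annual rate is Juniper Finance at 4.498%.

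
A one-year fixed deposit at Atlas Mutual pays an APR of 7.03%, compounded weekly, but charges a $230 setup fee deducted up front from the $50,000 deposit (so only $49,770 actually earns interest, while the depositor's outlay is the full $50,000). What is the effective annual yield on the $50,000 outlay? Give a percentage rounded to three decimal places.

Value after one year: 49,770 × (1 + 0.0703/52)^52 = 49,770 × 1.072779 = $53,392.21.
Effective yield on the $50,000 outlay: 53,392.21 / 50,000 − 1 = 0.067844 = 6.784%.

6.784%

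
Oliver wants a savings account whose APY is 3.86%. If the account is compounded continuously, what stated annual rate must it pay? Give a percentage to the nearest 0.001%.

Continuous: nominal r satisfies e^r − 1 = 0.0386.
r = ln(1 + 0.0386) = ln(1.0386) = 0.037874 = 3.787%.

3.787%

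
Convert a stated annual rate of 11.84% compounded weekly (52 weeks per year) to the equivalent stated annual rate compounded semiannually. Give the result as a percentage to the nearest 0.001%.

12.183%

EAR = (1 + 0.1184/52)^52 − 1 = 0.125543.
Solve (1 + r/2)^2 = 1.125543: r/2 = 1.125543^(1/2) − 1 = 0.060916, so r = 0.121832 = 12.183%.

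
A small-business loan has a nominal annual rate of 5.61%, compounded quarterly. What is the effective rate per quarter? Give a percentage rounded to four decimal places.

With a nominal annual rate compounded quarterly, the periodic rate is the nominal rate divided by 4.
i = 0.0561 / 4 = 0.0140250 = 1.4025%.

1.4025%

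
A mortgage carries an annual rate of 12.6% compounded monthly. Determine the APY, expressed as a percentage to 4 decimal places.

13.3537%

EAR = (1 + 0.126/12)^12 − 1.
= 1.133537 − 1 = 13.3537%.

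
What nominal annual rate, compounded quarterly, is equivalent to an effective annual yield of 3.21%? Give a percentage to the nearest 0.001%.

3.172%

(1 + r/4)^4 − 1 = 0.0321, so 1 + r/4 = 1.0321^(1/4).
r/4 = 0.007930, so r = 0.031721 = 3.172%.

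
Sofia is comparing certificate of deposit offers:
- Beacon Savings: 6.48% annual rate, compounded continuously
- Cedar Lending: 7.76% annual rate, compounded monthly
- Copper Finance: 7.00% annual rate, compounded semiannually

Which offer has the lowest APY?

Beacon Savings: e^0.0648 − 1 = 6.695%
Cedar Lending: (1 + 0.0776/12)^12 − 1 = 8.042%
Copper Finance: (1 + 0.0700/2)^2 − 1 = 7.122%
The lowest effective annual rate is Beacon Savings at 6.695%.

Beacon Savings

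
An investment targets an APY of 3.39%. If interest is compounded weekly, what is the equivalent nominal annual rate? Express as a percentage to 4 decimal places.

(1 + r/52)^52 − 1 = 0.0339, so 1 + r/52 = 1.0339^(1/52).
r/52 = 0.000641, so r = 0.033349 = 3.3349%.

3.3349%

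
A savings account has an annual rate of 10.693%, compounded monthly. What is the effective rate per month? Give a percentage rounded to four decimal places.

0.8911%

With a nominal annual rate compounded monthly, the periodic rate is the nominal rate divided by 12.
i = 0.10693 / 12 = 0.0089108 = 0.8911%.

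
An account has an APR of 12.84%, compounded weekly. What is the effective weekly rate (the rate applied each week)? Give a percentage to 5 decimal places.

0.24692%

With a nominal annual rate compounded weekly, the periodic rate is the nominal rate divided by 52.
i = 0.1284 / 52 = 0.0024692 = 0.24692%.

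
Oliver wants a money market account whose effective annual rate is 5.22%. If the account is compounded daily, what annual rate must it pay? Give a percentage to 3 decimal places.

5.089%

(1 + r/365)^365 − 1 = 0.0522, so 1 + r/365 = 1.0522^(1/365).
r/365 = 0.000139, so r = 0.050887 = 5.089%.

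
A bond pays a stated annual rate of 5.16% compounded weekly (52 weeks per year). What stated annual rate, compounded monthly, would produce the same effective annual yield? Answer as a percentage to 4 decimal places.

5.1685%

EAR = (1 + 0.0516/52)^52 − 1 = 0.052928.
Solve (1 + r/12)^12 = 1.052928: r/12 = 1.052928^(1/12) − 1 = 0.004307, so r = 0.051685 = 5.1685%.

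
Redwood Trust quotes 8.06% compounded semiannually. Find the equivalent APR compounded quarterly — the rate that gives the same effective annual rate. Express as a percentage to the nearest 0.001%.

7.980%

EAR = (1 + 0.0806/2)^2 − 1 = 0.082224.
Solve (1 + r/4)^4 = 1.082224: r/4 = 1.082224^(1/4) − 1 = 0.019951, so r = 0.079804 = 7.980%.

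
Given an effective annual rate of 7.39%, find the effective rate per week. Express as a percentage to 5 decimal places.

0.13720%

The per-week rate i satisfies (1 + i)^52 = 1 + 0.0739.
i = 1.0739^(1/52) − 1 = 0.0013720 = 0.13720%.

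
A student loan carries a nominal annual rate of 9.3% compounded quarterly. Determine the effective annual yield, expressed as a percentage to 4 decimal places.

9.6294%

EAR = (1 + 0.093/4)^4 − 1.
= 1.096294 − 1 = 9.6294%.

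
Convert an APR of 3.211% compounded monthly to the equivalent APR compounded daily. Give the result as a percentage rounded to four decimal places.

EAR = (1 + 0.03211/12)^12 − 1 = 0.032587.
Solve (1 + r/365)^365 = 1.032587: r/365 = 1.032587^(1/365) − 1 = 0.000088, so r = 0.032069 = 3.2069%.

3.2069%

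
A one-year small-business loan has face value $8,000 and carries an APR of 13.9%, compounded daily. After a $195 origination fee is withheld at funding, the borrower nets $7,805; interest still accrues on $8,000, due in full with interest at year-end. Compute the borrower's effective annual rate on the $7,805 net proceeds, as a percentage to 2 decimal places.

Amount owed after one year: 8,000 × (1 + 0.139/365)^365 = 8,000 × 1.149094 = $9,192.75.
Effective rate on net proceeds: 9,192.75 / 7,805 − 1 = 0.177803 = 17.78%.

17.78%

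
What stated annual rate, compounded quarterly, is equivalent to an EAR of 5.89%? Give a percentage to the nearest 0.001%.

5.764%

(1 + r/4)^4 − 1 = 0.0589, so 1 + r/4 = 1.0589^(1/4).
r/4 = 0.014411, so r = 0.057642 = 5.764%.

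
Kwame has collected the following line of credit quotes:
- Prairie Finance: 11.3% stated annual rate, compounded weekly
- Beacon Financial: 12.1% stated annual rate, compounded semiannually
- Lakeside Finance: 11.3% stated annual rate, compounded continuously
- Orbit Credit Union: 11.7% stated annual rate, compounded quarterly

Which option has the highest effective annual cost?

Beacon Financial

Prairie Finance: (1 + 0.113/52)^52 − 1 = 11.949%
Beacon Financial: (1 + 0.121/2)^2 − 1 = 12.466%
Lakeside Finance: e^0.113 − 1 = 11.963%
Orbit Credit Union: (1 + 0.117/4)^4 − 1 = 12.223%
The highest effective annual rate is Beacon Financial at 12.466%.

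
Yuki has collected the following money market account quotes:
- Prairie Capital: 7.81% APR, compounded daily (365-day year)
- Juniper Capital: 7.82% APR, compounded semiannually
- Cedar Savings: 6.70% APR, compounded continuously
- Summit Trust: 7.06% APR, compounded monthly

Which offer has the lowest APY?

Prairie Capital: (1 + 0.0781/365)^365 − 1 = 8.122%
Juniper Capital: (1 + 0.0782/2)^2 − 1 = 7.973%
Cedar Savings: e^0.0670 − 1 = 6.930%
Summit Trust: (1 + 0.0706/12)^12 − 1 = 7.293%
The lowest effective annual rate is Cedar Savings at 6.930%.

Cedar Savings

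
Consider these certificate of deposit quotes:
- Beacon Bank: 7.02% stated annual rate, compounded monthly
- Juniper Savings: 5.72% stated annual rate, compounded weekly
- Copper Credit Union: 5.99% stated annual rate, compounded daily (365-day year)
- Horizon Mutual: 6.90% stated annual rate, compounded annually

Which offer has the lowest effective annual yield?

Juniper Savings

Beacon Bank: (1 + 0.0702/12)^12 − 1 = 7.250%
Juniper Savings: (1 + 0.0572/52)^52 − 1 = 5.883%
Copper Credit Union: (1 + 0.0599/365)^365 − 1 = 6.173%
Horizon Mutual: compounded annually, EAR = 6.900%
The lowest effective annual rate is Juniper Savings at 5.883%.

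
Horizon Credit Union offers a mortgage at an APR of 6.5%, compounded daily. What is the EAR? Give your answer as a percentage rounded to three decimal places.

EAR = (1 + 0.065/365)^365 − 1.
= (1 + 0.000178)^365 − 1 = 1.067153 − 1 = 6.715%.

6.715%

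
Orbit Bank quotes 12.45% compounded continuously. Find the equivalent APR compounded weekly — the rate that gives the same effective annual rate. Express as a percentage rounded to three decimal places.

12.465%

EAR under continuous compounding: e^0.1245 − 1 = 0.132582.
Solve (1 + r/52)^52 = 1.132582: r/52 = 1.132582^(1/52) − 1 = 0.002397, so r = 0.124649 = 12.465%.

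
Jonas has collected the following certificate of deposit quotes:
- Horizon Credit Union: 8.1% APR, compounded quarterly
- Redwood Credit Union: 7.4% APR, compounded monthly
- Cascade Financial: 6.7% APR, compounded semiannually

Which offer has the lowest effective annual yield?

Horizon Credit Union: (1 + 0.081/4)^4 − 1 = 8.349%
Redwood Credit Union: (1 + 0.074/12)^12 − 1 = 7.656%
Cascade Financial: (1 + 0.067/2)^2 − 1 = 6.812%
The lowest effective annual rate is Cascade Financial at 6.812%.

Cascade Financial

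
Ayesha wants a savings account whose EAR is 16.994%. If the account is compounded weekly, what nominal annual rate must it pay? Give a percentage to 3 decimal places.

15.719%

(1 + r/52)^52 − 1 = 0.16994, so 1 + r/52 = 1.16994^(1/52).
r/52 = 0.003023, so r = 0.157190 = 15.719%.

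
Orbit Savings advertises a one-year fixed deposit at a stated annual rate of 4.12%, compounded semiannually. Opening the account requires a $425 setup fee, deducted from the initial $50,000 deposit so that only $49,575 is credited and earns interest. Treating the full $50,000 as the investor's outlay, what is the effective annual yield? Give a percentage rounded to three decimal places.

Value after one year: 49,575 × (1 + 0.0412/2)^2 = 49,575 × 1.041624 = $51,638.53.
Effective yield on the $50,000 outlay: 51,638.53 / 50,000 − 1 = 0.032771 = 3.277%.

3.277%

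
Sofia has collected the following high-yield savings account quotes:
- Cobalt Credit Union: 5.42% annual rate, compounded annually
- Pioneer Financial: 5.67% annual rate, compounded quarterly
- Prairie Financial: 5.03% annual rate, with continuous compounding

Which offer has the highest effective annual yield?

Pioneer Financial

Cobalt Credit Union: compounded annually, EAR = 5.420%
Pioneer Financial: (1 + 0.0567/4)^4 − 1 = 5.792%
Prairie Financial: e^0.0503 − 1 = 5.159%
The highest effective annual rate is Pioneer Financial at 5.792%.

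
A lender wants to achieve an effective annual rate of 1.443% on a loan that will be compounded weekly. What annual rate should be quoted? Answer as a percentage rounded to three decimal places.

(1 + r/52)^52 − 1 = 0.01443, so 1 + r/52 = 1.01443^(1/52).
r/52 = 0.000276, so r = 0.014329 = 1.433%.

1.433%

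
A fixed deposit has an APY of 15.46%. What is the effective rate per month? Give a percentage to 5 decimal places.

The per-month rate i satisfies (1 + i)^12 = 1 + 0.1546.
i = 1.1546^(1/12) − 1 = 0.0120515 = 1.20515%.

1.20515%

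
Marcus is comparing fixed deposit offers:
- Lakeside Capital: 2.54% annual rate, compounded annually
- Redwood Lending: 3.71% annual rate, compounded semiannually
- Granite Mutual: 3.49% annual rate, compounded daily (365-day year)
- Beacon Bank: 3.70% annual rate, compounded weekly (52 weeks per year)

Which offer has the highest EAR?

Beacon Bank

Lakeside Capital: compounded annually, EAR = 2.540%
Redwood Lending: (1 + 0.0371/2)^2 − 1 = 3.744%
Granite Mutual: (1 + 0.0349/365)^365 − 1 = 3.551%
Beacon Bank: (1 + 0.0370/52)^52 − 1 = 3.768%
The highest effective annual rate is Beacon Bank at 3.768%.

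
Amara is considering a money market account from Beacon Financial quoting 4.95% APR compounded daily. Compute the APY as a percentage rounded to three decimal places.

5.074%

EAR = (1 + 0.0495/365)^365 − 1.
= 1.050742 − 1 = 5.074%.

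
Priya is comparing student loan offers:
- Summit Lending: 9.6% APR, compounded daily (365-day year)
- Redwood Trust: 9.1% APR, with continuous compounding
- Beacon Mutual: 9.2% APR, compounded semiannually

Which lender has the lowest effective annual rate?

Beacon Mutual

Summit Lending: (1 + 0.096/365)^365 − 1 = 10.075%
Redwood Trust: e^0.091 − 1 = 9.527%
Beacon Mutual: (1 + 0.092/2)^2 − 1 = 9.412%
The lowest effective annual rate is Beacon Mutual at 9.412%.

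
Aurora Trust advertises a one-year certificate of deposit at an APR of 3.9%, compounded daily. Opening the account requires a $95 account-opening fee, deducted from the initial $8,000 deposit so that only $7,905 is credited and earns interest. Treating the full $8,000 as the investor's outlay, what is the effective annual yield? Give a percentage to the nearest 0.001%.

Value after one year: 7,905 × (1 + 0.039/365)^365 = 7,905 × 1.039768 = $8,219.37.
Effective yield on the $8,000 outlay: 8,219.37 / 8,000 − 1 = 0.027421 = 2.742%.

2.742%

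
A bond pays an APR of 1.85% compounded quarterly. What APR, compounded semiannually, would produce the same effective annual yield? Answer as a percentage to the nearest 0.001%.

1.854%

EAR = (1 + 0.0185/4)^4 − 1 = 0.018629.
Solve (1 + r/2)^2 = 1.018629: r/2 = 1.018629^(1/2) − 1 = 0.009271, so r = 0.018543 = 1.854%.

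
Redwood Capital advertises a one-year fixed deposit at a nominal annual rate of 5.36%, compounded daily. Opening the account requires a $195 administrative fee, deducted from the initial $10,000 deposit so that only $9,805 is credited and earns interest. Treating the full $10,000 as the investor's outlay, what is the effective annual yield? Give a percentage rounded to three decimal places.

Value after one year: 9,805 × (1 + 0.0536/365)^365 = 9,805 × 1.055058 = $10,344.85.
Effective yield on the $10,000 outlay: 10,344.85 / 10,000 − 1 = 0.034485 = 3.448%.

3.448%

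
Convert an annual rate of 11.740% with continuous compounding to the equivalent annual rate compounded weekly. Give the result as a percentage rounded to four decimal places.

11.7533%

EAR under continuous compounding: e^0.11740 − 1 = 0.124569.
Solve (1 + r/52)^52 = 1.124569: r/52 = 1.124569^(1/52) − 1 = 0.002260, so r = 0.117533 = 11.7533%.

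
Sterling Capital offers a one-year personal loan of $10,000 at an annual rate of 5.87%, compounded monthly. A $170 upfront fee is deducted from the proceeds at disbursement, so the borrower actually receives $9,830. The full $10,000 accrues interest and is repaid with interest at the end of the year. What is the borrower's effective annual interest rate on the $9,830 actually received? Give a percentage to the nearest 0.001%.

7.864%

Amount owed after one year: 10,000 × (1 + 0.0587/12)^12 = 10,000 × 1.060305 = $10,603.05.
Effective rate on net proceeds: 10,603.05 / 9,830 − 1 = 0.078642 = 7.864%.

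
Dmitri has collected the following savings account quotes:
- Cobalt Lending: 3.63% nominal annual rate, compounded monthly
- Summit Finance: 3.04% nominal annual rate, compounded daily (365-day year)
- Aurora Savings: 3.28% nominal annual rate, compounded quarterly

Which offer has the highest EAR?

Cobalt Lending

Cobalt Lending: (1 + 0.0363/12)^12 − 1 = 3.691%
Summit Finance: (1 + 0.0304/365)^365 − 1 = 3.087%
Aurora Savings: (1 + 0.0328/4)^4 − 1 = 3.321%
The highest effective annual rate is Cobalt Lending at 3.691%.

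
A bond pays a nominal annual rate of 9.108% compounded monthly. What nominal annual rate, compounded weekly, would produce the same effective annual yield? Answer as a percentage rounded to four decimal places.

9.0815%

EAR = (1 + 0.09108/12)^12 − 1 = 0.094980.
Solve (1 + r/52)^52 = 1.094980: r/52 = 1.094980^(1/52) − 1 = 0.001746, so r = 0.090815 = 9.0815%.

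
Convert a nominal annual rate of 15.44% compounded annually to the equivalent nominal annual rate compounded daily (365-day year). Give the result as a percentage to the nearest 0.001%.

14.361%

Compounded annually, EAR = nominal = 0.154400.
Solve (1 + r/365)^365 = 1.154400: r/365 = 1.154400^(1/365) − 1 = 0.000393, so r = 0.143609 = 14.361%.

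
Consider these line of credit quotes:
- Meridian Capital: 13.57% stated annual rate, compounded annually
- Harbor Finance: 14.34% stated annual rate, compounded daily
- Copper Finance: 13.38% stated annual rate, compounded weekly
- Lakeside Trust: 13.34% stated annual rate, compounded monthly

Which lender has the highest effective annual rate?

Meridian Capital: compounded annually, EAR = 13.570%
Harbor Finance: (1 + 0.1434/365)^365 − 1 = 15.416%
Copper Finance: (1 + 0.1338/52)^52 − 1 = 14.297%
Lakeside Trust: (1 + 0.1334/12)^12 − 1 = 14.187%
The highest effective annual rate is Harbor Finance at 15.416%.

Harbor Finance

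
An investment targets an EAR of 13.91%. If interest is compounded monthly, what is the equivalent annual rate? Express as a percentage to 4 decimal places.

13.0948%

(1 + r/12)^12 − 1 = 0.1391, so 1 + r/12 = 1.1391^(1/12).
r/12 = 0.010912, so r = 0.130948 = 13.0948%.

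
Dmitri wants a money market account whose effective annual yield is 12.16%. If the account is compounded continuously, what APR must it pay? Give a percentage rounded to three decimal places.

11.476%

Continuous: nominal r satisfies e^r − 1 = 0.1216.
r = ln(1 + 0.1216) = ln(1.1216) = 0.114756 = 11.476%.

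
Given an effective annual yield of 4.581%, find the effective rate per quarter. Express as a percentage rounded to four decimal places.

The per-quarter rate i satisfies (1 + i)^4 = 1 + 0.04581.
i = 1.04581^(1/4) − 1 = 0.0112609 = 1.1261%.

1.1261%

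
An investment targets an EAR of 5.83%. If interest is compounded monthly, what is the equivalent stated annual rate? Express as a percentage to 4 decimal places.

5.6798%

(1 + r/12)^12 − 1 = 0.0583, so 1 + r/12 = 1.0583^(1/12).
r/12 = 0.004733, so r = 0.056798 = 5.6798%.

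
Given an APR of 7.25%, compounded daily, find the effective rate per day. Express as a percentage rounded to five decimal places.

0.01986%

With a nominal annual rate compounded daily, the periodic rate is the nominal rate divided by 365.
i = 0.0725 / 365 = 0.0001986 = 0.01986%.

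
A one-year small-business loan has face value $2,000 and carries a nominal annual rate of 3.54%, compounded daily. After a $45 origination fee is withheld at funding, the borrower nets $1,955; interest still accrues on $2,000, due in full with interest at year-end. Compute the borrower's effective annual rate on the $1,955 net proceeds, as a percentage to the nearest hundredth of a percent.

Amount owed after one year: 2,000 × (1 + 0.0354/365)^365 = 2,000 × 1.036032 = $2,072.06.
Effective rate on net proceeds: 2,072.06 / 1,955 − 1 = 0.059880 = 5.99%.

5.99%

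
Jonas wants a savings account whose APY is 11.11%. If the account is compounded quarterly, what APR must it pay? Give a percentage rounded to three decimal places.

10.675%

(1 + r/4)^4 − 1 = 0.1111, so 1 + r/4 = 1.1111^(1/4).
r/4 = 0.026688, so r = 0.106750 = 10.675%.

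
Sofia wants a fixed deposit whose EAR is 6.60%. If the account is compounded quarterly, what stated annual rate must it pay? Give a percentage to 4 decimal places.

6.4427%

(1 + r/4)^4 − 1 = 0.0660, so 1 + r/4 = 1.0660^(1/4).
r/4 = 0.016107, so r = 0.064427 = 6.4427%.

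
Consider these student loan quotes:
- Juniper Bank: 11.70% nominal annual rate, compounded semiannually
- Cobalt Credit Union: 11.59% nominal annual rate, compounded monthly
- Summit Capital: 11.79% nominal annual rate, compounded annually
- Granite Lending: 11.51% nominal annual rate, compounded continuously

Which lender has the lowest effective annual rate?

Summit Capital

Juniper Bank: (1 + 0.1170/2)^2 − 1 = 12.042%
Cobalt Credit Union: (1 + 0.1159/12)^12 − 1 = 12.226%
Summit Capital: compounded annually, EAR = 11.790%
Granite Lending: e^0.1151 − 1 = 12.199%
The lowest effective annual rate is Summit Capital at 11.790%.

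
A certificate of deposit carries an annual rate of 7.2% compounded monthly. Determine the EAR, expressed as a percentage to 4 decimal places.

7.4424%

EAR = (1 + 0.072/12)^12 − 1.
= (1 + 0.006000)^12 − 1 = 1.074424 − 1 = 7.4424%.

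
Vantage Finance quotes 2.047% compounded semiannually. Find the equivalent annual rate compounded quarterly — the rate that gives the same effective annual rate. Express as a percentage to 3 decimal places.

EAR = (1 + 0.02047/2)^2 − 1 = 0.020575.
Solve (1 + r/4)^4 = 1.020575: r/4 = 1.020575^(1/4) − 1 = 0.005104, so r = 0.020418 = 2.042%.

2.042%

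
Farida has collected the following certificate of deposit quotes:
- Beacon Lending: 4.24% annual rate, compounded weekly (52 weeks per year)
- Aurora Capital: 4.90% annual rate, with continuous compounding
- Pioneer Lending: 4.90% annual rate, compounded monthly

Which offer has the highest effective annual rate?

Aurora Capital

Beacon Lending: (1 + 0.0424/52)^52 − 1 = 4.329%
Aurora Capital: e^0.0490 − 1 = 5.022%
Pioneer Lending: (1 + 0.0490/12)^12 − 1 = 5.012%
The highest effective annual rate is Aurora Capital at 5.022%.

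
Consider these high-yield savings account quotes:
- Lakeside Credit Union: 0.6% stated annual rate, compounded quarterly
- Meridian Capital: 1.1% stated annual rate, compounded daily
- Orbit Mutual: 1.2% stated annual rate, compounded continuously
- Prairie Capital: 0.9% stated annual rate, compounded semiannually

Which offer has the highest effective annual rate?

Lakeside Credit Union: (1 + 0.006/4)^4 − 1 = 0.601%
Meridian Capital: (1 + 0.011/365)^365 − 1 = 1.106%
Orbit Mutual: e^0.012 − 1 = 1.207%
Prairie Capital: (1 + 0.009/2)^2 − 1 = 0.902%
The highest effective annual rate is Orbit Mutual at 1.207%.

Orbit Mutual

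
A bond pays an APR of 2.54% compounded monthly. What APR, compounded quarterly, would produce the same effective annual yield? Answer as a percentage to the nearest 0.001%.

2.545%

EAR = (1 + 0.0254/12)^12 − 1 = 0.025698.
Solve (1 + r/4)^4 = 1.025698: r/4 = 1.025698^(1/4) − 1 = 0.006363, so r = 0.025454 = 2.545%.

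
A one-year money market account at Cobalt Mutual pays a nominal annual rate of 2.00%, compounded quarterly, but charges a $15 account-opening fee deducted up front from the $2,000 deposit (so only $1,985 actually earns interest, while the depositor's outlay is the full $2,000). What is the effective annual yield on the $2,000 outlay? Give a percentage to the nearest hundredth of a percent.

1.25%

Value after one year: 1,985 × (1 + 0.0200/4)^4 = 1,985 × 1.020151 = $2,025.00.
Effective yield on the $2,000 outlay: 2,025.00 / 2,000 − 1 = 0.012499 = 1.25%.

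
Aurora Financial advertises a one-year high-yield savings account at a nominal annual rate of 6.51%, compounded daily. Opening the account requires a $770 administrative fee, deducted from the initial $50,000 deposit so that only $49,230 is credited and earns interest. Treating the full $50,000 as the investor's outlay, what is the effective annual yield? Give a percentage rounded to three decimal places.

Value after one year: 49,230 × (1 + 0.0651/365)^365 = 49,230 × 1.067260 = $52,541.19.
Effective yield on the $50,000 outlay: 52,541.19 / 50,000 − 1 = 0.050824 = 5.082%.

5.082%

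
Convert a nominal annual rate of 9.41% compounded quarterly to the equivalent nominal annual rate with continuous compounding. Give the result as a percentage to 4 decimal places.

9.3010%

EAR = (1 + 0.0941/4)^4 − 1 = 0.097473.
Equivalent continuous rate: r = ln(1 + 0.097473) = 0.093010 = 9.3010%.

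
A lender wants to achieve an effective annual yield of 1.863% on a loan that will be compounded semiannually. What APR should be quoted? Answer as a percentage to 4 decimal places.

1.8544%

(1 + r/2)^2 − 1 = 0.01863, so 1 + r/2 = 1.01863^(1/2).
r/2 = 0.009272, so r = 0.018544 = 1.8544%.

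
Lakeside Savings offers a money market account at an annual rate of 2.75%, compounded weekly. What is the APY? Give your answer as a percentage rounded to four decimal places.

EAR = (1 + 0.0275/52)^52 − 1.
= (1 + 0.000529)^52 − 1 = 1.027874 − 1 = 2.7874%.

2.7874%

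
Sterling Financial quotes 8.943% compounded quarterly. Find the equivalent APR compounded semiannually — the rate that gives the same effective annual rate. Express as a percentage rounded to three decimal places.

9.043%

EAR = (1 + 0.08943/4)^4 − 1 = 0.092474.
Solve (1 + r/2)^2 = 1.092474: r/2 = 1.092474^(1/2) − 1 = 0.045215, so r = 0.090430 = 9.043%.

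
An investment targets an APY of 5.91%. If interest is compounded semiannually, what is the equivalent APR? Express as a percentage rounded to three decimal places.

(1 + r/2)^2 − 1 = 0.0591, so 1 + r/2 = 1.0591^(1/2).
r/2 = 0.029126, so r = 0.058252 = 5.825%.

5.825%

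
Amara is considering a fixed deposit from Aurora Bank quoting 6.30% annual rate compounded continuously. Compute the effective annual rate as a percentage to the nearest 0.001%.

With continuous compounding, EAR = e^0.0630 − 1.
e^0.0630 = 1.065027, so EAR = 0.065027 = 6.503%.

6.503%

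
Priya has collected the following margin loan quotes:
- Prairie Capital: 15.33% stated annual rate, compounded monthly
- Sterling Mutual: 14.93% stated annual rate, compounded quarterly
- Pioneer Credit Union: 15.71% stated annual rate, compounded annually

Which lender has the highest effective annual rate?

Prairie Capital

Prairie Capital: (1 + 0.1533/12)^12 − 1 = 16.454%
Sterling Mutual: (1 + 0.1493/4)^4 − 1 = 15.787%
Pioneer Credit Union: compounded annually, EAR = 15.710%
The highest effective annual rate is Prairie Capital at 16.454%.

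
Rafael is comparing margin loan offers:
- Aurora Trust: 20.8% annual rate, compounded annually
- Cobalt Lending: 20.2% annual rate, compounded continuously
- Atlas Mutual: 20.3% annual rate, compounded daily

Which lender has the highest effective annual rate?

Aurora Trust: compounded annually, EAR = 20.800%
Cobalt Lending: e^0.202 − 1 = 22.385%
Atlas Mutual: (1 + 0.203/365)^365 − 1 = 22.500%
The highest effective annual rate is Atlas Mutual at 22.500%.

Atlas Mutual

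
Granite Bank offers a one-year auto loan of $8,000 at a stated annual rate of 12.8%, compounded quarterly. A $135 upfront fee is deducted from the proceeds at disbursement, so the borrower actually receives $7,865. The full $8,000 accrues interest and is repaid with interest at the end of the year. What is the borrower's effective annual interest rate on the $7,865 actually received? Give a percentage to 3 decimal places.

15.375%

Amount owed after one year: 8,000 × (1 + 0.128/4)^4 = 8,000 × 1.134276 = $9,074.21.
Effective rate on net proceeds: 9,074.21 / 7,865 − 1 = 0.153746 = 15.375%.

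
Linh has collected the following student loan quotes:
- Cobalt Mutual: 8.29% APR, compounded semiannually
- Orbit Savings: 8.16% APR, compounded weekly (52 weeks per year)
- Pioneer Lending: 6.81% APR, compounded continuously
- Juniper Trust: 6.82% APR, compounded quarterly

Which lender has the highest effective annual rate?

Orbit Savings

Cobalt Mutual: (1 + 0.0829/2)^2 − 1 = 8.462%
Orbit Savings: (1 + 0.0816/52)^52 − 1 = 8.495%
Pioneer Lending: e^0.0681 − 1 = 7.047%
Juniper Trust: (1 + 0.0682/4)^4 − 1 = 6.996%
The highest effective annual rate is Orbit Savings at 8.495%.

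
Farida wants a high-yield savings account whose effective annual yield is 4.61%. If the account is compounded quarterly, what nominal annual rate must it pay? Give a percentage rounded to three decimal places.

4.532%

(1 + r/4)^4 − 1 = 0.0461, so 1 + r/4 = 1.0461^(1/4).
r/4 = 0.011331, so r = 0.045324 = 4.532%.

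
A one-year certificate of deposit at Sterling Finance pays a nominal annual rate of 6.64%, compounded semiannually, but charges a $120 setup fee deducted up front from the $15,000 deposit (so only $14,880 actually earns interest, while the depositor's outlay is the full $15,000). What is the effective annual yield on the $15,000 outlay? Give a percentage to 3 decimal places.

Value after one year: 14,880 × (1 + 0.0664/2)^2 = 14,880 × 1.067502 = $15,884.43.
Effective yield on the $15,000 outlay: 15,884.43 / 15,000 − 1 = 0.058962 = 5.896%.

5.896%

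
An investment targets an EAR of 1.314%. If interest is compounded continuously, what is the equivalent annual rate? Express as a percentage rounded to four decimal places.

1.3054%

Continuous: nominal r satisfies e^r − 1 = 0.01314.
r = ln(1 + 0.01314) = ln(1.01314) = 0.013054 = 1.3054%.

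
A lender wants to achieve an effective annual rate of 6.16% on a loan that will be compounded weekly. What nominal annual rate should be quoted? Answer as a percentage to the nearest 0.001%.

5.981%

(1 + r/52)^52 − 1 = 0.0616, so 1 + r/52 = 1.0616^(1/52).
r/52 = 0.001150, so r = 0.059812 = 5.981%.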